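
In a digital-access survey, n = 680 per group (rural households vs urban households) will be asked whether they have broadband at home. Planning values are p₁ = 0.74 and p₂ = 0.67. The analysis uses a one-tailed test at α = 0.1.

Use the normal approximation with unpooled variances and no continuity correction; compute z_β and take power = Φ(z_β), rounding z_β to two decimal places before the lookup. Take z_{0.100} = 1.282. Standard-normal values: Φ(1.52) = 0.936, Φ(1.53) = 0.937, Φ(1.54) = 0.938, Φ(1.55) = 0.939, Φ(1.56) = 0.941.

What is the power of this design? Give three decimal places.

Power ≈ 0.941

z_β = |p₁−p₂|·√(n/[p₁q₁+p₂q₂]) − z_α
    = 0.07 · √(680/0.4135) − 1.282
    = 0.07 · 40.5524 − 1.282
    = 2.8387 − 1.282 = 1.5567 → 1.56
Power = Φ(1.56) = 0.941.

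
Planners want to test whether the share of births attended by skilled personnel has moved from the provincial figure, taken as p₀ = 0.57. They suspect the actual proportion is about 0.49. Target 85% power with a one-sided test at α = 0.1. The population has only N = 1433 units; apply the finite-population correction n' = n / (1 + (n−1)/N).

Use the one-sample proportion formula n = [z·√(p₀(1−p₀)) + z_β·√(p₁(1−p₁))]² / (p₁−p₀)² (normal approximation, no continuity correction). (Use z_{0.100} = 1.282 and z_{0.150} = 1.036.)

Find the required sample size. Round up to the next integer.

n = 182

n = [z_α·√(p₀q₀) + z_β·√(p₁q₁)]² / (p₁ − p₀)²
  = [1.282·√(0.57·0.43) + 1.036·√(0.49·0.51)]² / (-0.08)²
  = [1.282·0.4951 + 1.036·0.4999]² / 0.0064
  = [1.1526]² / 0.0064
  = 207.57
Finite-population correction (N = 1433): 207.57 / (1 + (207.57 − 1)/1433) = 181.42.
Round up → n = 182.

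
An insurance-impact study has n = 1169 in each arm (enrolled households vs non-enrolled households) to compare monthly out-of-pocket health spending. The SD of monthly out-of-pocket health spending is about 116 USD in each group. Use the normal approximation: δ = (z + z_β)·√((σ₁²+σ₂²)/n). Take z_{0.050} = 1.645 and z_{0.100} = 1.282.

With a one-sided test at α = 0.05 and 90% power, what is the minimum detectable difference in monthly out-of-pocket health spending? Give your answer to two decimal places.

Minimum detectable difference ≈ 14.04 USD

δ = (z_α + z_β) · √((σ₁²+σ₂²)/n)
  = (1.645 + 1.282) · √(26912/1169)
  = 2.927 · √23.0214
  = 2.927 · 4.7981
  = 14.0439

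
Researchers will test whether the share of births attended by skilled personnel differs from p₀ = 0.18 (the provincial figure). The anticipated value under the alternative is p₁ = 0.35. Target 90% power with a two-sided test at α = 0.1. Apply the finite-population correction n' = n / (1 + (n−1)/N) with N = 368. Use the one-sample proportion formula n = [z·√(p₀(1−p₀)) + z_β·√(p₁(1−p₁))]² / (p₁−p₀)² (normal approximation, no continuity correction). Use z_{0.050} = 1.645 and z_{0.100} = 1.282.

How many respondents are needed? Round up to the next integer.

n = 47

n = [z_{α/2}·√(p₀q₀) + z_β·√(p₁q₁)]² / (p₁ − p₀)²
  = [1.645·√(0.18·0.82) + 1.282·√(0.35·0.65)]² / (0.17)²
  = [1.645·0.3842 + 1.282·0.4770]² / 0.0289
  = [1.2435]² / 0.0289
  = 53.50
Finite-population correction (N = 368): 53.50 / (1 + (53.50 − 1)/368) = 46.82.
Round up → n = 47.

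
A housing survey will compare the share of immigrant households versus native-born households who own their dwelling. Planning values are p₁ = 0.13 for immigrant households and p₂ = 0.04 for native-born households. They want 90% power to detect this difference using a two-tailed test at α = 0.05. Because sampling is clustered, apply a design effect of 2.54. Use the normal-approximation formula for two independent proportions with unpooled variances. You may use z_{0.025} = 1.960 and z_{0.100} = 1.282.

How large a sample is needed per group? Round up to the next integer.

n = (z_{α/2} + z_β)² · [p₁(1−p₁) + p₂(1−p₂)] / (p₁ − p₂)²
  = (1.960 + 1.282)² · (0.13·0.87 + 0.04·0.96) / (0.09)²
  = (3.242)² · (0.1131 + 0.0384) / 0.0081
  = 10.5106 · 0.1515 / 0.0081
  = 196.59
Design effect: 2.54 × 196.59 = 499.33.
Round up → n = 500 per group.

n = 500 per group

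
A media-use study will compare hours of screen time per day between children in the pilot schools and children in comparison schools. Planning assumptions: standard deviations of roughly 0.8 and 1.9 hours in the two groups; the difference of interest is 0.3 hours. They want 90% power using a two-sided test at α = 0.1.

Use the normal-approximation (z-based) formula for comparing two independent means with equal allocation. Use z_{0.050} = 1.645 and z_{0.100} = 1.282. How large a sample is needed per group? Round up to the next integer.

n = 405 per group

n = (z_{α/2} + z_β)² · (σ₁² + σ₂²) / δ²
  = (1.645 + 1.282)² · (0.8² + 1.9² = 4.25) / 0.3²
  = 8.5673 · 4.25 / 0.09
  = 404.57
Round up → n = 405 per group.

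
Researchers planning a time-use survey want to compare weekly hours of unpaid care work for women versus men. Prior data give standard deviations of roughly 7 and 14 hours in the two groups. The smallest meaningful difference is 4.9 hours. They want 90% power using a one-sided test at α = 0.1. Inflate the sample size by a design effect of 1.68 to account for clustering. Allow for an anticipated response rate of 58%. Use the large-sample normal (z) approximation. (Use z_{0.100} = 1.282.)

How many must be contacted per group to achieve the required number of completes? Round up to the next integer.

n = (z_α + z_β)² · (σ₁² + σ₂²) / δ²
  = (1.282 + 1.282)² · (7² + 14² = 245) / 4.9²
  = 6.5741 · 245 / 24.01
  = 67.08
Design effect: 1.68 × 67.08 = 112.70.
Adjust for 58% response: 112.70 / 0.58 = 194.31.
Round up → n = 195 per group.

n = 195 per group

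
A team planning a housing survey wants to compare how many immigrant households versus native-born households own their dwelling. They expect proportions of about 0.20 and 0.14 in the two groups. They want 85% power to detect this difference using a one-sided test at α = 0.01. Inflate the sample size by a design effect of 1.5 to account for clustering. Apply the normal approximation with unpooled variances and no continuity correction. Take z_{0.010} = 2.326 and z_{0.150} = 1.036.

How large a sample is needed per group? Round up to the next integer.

n = (z_α + z_β)² · [p₁(1−p₁) + p₂(1−p₂)] / (p₁ − p₂)²
  = (2.326 + 1.036)² · (0.20·0.80 + 0.14·0.86) / (0.06)²
  = (3.362)² · (0.1600 + 0.1204) / 0.0036
  = 11.3030 · 0.2804 / 0.0036
  = 880.38
Design effect: 1.5 × 880.38 = 1320.57.
Round up → n = 1321 per group.

n = 1321 per group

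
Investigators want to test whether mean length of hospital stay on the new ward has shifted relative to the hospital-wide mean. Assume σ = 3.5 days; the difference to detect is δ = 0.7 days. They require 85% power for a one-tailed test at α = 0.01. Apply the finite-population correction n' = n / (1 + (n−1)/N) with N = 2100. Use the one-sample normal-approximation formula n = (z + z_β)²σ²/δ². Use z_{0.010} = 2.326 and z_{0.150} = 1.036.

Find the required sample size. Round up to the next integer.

n = (z_α + z_β)² · σ² / δ²
  = (2.326 + 1.036)² · 3.5² / 0.7²
  = 11.3030 · 12.25 / 0.49
  = 282.58
Finite-population correction (N = 2100): 282.58 / (1 + (282.58 − 1)/2100) = 249.17.
Round up → n = 250.

n = 250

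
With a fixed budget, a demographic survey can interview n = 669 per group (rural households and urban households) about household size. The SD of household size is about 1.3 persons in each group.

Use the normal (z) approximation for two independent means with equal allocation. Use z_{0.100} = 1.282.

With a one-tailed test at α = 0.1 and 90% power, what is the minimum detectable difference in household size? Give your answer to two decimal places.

δ = (z_α + z_β) · √((σ₁²+σ₂²)/n)
  = (1.282 + 1.282) · √(3.38/669)
  = 2.564 · √0.00505
  = 2.564 · 0.0711
  = 0.1822

Minimum detectable difference ≈ 0.18 persons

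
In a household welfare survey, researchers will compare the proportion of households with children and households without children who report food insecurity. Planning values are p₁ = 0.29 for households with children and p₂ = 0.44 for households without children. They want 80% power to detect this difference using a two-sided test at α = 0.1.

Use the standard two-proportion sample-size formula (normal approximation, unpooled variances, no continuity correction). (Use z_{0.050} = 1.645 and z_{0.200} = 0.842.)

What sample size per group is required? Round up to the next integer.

n = 125 per group

n = (z_{α/2} + z_β)² · [p₁(1−p₁) + p₂(1−p₂)] / (p₁ − p₂)²
  = (1.645 + 0.842)² · (0.29·0.71 + 0.44·0.56) / (-0.15)²
  = (2.487)² · (0.2059 + 0.2464) / 0.0225
  = 6.1852 · 0.4523 / 0.0225
  = 124.34
Round up → n = 125 per group.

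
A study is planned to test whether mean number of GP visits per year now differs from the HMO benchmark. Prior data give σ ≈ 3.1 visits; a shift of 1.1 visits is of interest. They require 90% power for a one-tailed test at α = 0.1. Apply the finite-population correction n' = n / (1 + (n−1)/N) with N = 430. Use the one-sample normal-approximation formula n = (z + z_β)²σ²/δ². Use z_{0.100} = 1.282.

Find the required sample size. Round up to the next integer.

n = (z_α + z_β)² · σ² / δ²
  = (1.282 + 1.282)² · 3.1² / 1.1²
  = 6.5741 · 9.61 / 1.21
  = 52.21
Finite-population correction (N = 430): 52.21 / (1 + (52.21 − 1)/430) = 46.66.
Round up → n = 47.

n = 47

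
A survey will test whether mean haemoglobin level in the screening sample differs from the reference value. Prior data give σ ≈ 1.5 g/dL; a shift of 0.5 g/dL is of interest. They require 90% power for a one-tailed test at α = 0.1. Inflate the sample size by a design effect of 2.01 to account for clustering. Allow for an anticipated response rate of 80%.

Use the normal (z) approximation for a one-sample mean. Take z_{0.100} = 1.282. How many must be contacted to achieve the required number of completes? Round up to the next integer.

n = 149

n = (z_α + z_β)² · σ² / δ²
  = (1.282 + 1.282)² · 1.5² / 0.5²
  = 6.5741 · 2.25 / 0.25
  = 59.17
Design effect: 2.01 × 59.17 = 118.93.
Adjust for 80% response: 118.93 / 0.80 = 148.66.
Round up → n = 149.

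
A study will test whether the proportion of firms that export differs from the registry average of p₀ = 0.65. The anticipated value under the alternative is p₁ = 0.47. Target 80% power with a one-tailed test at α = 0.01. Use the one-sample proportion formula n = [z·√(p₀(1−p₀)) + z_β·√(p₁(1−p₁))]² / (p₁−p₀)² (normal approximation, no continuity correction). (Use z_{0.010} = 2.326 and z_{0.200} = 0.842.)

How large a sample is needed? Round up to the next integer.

n = [z_α·√(p₀q₀) + z_β·√(p₁q₁)]² / (p₁ − p₀)²
  = [2.326·√(0.65·0.35) + 0.842·√(0.47·0.53)]² / (-0.18)²
  = [2.326·0.4770 + 0.842·0.4991]² / 0.0324
  = [1.5297]² / 0.0324
  = 72.22
Round up → n = 73.

n = 73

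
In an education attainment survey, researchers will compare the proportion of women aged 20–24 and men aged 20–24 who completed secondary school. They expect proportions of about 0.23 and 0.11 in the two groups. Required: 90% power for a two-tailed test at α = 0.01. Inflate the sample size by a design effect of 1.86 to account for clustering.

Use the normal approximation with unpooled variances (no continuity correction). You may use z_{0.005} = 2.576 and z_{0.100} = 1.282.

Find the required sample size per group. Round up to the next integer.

n = (z_{α/2} + z_β)² · [p₁(1−p₁) + p₂(1−p₂)] / (p₁ − p₂)²
  = (2.576 + 1.282)² · (0.23·0.77 + 0.11·0.89) / (0.12)²
  = (3.858)² · (0.1771 + 0.0979) / 0.0144
  = 14.8842 · 0.2750 / 0.0144
  = 284.25
Design effect: 1.86 × 284.25 = 528.70.
Round up → n = 529 per group.

n = 529 per group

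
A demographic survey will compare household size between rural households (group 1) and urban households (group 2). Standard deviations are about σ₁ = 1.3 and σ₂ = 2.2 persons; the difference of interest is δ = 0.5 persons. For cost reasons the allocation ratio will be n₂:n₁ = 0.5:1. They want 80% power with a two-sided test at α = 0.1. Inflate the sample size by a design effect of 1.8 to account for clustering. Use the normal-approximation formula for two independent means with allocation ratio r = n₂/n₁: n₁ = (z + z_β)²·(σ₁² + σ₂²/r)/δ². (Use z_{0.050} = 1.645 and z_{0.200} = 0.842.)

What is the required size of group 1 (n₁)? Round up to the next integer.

n₁ = 507

n₁ = (z_{α/2} + z_β)² · (σ₁² + σ₂²/r) / δ²
   = (1.645 + 0.842)² · (1.3² + 2.2²/0.5) / 0.5²
   = 6.1852 · (1.69 + 9.68) / 0.25
   = 6.1852 · 11.37 / 0.25
   = 281.30
Design effect: 1.8 × 281.30 = 506.34.
Round up → n₁ = 507; n₂ = r·n₁ = 0.5 × 507 = 254.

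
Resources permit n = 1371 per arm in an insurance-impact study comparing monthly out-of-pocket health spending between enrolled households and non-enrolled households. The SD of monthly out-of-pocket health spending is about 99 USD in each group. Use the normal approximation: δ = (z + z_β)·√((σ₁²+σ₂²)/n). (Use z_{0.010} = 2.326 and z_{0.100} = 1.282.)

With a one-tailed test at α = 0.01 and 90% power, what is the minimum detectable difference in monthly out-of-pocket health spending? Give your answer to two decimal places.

δ = (z_α + z_β) · √((σ₁²+σ₂²)/n)
  = (2.326 + 1.282) · √(19602/1371)
  = 3.608 · √14.2976
  = 3.608 · 3.7812
  = 13.6426

Minimum detectable difference ≈ 13.64 USD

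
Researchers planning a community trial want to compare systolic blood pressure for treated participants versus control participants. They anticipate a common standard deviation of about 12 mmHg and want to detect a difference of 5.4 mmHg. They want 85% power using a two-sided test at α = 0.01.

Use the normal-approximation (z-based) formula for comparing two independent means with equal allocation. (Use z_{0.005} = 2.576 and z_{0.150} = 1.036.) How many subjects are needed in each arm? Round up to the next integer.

n = (z_{α/2} + z_β)² · (σ₁² + σ₂²) / δ²
  = (2.576 + 1.036)² · (2·12² = 288) / 5.4²
  = 13.0465 · 288 / 29.16
  = 128.85
Round up → n = 129 per group.

n = 129 per group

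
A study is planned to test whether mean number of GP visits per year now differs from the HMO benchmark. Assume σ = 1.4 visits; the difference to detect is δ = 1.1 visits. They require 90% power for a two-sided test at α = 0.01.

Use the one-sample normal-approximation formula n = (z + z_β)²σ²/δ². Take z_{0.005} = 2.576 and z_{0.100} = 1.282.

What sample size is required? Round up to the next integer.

n = (z_{α/2} + z_β)² · σ² / δ²
  = (2.576 + 1.282)² · 1.4² / 1.1²
  = 14.8842 · 1.96 / 1.21
  = 24.11
Round up → n = 25.

n = 25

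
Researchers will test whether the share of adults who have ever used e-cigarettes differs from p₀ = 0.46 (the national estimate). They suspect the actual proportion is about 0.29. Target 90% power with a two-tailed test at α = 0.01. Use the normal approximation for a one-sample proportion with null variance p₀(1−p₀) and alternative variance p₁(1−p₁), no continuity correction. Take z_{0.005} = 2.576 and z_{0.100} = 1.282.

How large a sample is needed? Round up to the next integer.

n = [z_{α/2}·√(p₀q₀) + z_β·√(p₁q₁)]² / (p₁ − p₀)²
  = [2.576·√(0.46·0.54) + 1.282·√(0.29·0.71)]² / (-0.17)²
  = [2.576·0.4984 + 1.282·0.4538]² / 0.0289
  = [1.8656]² / 0.0289
  = 120.43
Round up → n = 121.

n = 121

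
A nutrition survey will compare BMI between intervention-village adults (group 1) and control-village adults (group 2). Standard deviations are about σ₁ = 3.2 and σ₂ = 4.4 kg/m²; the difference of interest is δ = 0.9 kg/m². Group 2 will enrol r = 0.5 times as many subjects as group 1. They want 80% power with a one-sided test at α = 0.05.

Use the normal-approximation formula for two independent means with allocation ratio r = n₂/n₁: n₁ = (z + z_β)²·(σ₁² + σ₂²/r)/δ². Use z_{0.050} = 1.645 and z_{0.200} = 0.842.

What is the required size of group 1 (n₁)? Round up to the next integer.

n₁ = 374

n₁ = (z_α + z_β)² · (σ₁² + σ₂²/r) / δ²
   = (1.645 + 0.842)² · (3.2² + 4.4²/0.5) / 0.9²
   = 6.1852 · (10.24 + 38.72) / 0.81
   = 6.1852 · 48.96 / 0.81
   = 373.86
Round up → n₁ = 374; n₂ = r·n₁ = 0.5 × 374 = 187.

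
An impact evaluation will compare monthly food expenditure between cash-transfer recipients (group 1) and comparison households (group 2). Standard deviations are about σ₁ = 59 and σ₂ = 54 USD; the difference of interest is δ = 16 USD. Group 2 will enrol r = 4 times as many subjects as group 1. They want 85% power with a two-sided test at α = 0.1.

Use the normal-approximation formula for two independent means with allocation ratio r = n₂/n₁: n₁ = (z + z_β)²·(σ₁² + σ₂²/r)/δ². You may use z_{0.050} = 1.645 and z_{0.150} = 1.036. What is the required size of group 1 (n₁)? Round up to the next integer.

n₁ = (z_{α/2} + z_β)² · (σ₁² + σ₂²/r) / δ²
   = (1.645 + 1.036)² · (59² + 54²/4) / 16²
   = 7.1878 · (3481 + 729) / 256
   = 7.1878 · 4210 / 256
   = 118.20
Round up → n₁ = 119; n₂ = r·n₁ = 4 × 119 = 476.

n₁ = 119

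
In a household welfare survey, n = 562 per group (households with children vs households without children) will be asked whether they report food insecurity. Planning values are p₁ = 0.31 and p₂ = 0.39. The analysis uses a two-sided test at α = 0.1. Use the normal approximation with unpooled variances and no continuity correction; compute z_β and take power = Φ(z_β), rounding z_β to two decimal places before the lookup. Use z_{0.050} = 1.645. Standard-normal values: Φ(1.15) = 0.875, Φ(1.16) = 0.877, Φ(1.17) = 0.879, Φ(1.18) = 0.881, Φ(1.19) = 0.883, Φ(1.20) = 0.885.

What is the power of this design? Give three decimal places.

Power ≈ 0.881

z_β = |p₁−p₂|·√(n/[p₁q₁+p₂q₂]) − z_{α/2}
    = 0.08 · √(562/0.4518) − 1.645
    = 0.08 · 35.2692 − 1.645
    = 2.8215 − 1.645 = 1.1765 → 1.18
Power = Φ(1.18) = 0.881.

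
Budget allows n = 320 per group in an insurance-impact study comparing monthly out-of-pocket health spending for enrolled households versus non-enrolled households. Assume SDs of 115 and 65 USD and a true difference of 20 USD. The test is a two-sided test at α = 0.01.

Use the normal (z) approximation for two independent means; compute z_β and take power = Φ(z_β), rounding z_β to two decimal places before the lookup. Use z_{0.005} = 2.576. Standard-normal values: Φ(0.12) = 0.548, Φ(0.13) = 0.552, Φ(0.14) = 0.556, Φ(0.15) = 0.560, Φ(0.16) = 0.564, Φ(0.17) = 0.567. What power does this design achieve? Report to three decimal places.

Power ≈ 0.552

z_β = δ·√(n/(σ₁²+σ₂²)) − z_{α/2}
    = 20 · √(320/17450) − 2.576
    = 20 · 0.13542 − 2.576
    = 2.7084 − 2.576 = 0.1324 → 0.13
Power = Φ(0.13) = 0.552.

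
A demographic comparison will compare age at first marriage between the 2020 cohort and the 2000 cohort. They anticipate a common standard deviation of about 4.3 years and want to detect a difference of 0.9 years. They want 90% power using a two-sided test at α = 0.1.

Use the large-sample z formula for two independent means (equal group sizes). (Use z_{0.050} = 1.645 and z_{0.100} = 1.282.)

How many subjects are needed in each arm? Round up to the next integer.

n = 392 per group

n = (z_{α/2} + z_β)² · (σ₁² + σ₂²) / δ²
  = (1.645 + 1.282)² · (2·4.3² = 36.98) / 0.9²
  = 8.5673 · 36.98 / 0.81
  = 391.14
Round up → n = 392 per group.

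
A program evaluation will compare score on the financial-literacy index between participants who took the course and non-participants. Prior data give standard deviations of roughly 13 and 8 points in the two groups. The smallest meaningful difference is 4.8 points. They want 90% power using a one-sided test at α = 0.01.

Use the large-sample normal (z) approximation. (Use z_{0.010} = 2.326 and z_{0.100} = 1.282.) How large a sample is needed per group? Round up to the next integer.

n = 132 per group

n = (z_α + z_β)² · (σ₁² + σ₂²) / δ²
  = (2.326 + 1.282)² · (13² + 8² = 233) / 4.8²
  = 13.0177 · 233 / 23.04
  = 131.65
Round up → n = 132 per group.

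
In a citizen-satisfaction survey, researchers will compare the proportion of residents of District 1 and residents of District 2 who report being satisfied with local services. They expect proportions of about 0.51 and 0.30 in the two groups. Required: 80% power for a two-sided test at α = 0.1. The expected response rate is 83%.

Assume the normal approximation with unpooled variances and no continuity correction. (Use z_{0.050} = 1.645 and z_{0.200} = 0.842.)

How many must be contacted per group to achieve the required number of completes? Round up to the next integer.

n = 78 per group

n = (z_{α/2} + z_β)² · [p₁(1−p₁) + p₂(1−p₂)] / (p₁ − p₂)²
  = (1.645 + 0.842)² · (0.51·0.49 + 0.30·0.70) / (0.21)²
  = (2.487)² · (0.2499 + 0.2100) / 0.0441
  = 6.1852 · 0.4599 / 0.0441
  = 64.50
Adjust for 83% response: 64.50 / 0.83 = 77.71.
Round up → n = 78 per group.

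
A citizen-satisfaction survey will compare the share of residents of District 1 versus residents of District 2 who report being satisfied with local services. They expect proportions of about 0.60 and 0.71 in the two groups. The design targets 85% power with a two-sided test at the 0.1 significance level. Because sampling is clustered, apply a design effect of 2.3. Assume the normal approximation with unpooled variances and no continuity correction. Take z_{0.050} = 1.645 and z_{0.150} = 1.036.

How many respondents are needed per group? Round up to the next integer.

n = (z_{α/2} + z_β)² · [p₁(1−p₁) + p₂(1−p₂)] / (p₁ − p₂)²
  = (1.645 + 1.036)² · (0.60·0.40 + 0.71·0.29) / (-0.11)²
  = (2.681)² · (0.2400 + 0.2059) / 0.0121
  = 7.1878 · 0.4459 / 0.0121
  = 264.88
Design effect: 2.3 × 264.88 = 609.22.
Round up → n = 610 per group.

n = 610 per group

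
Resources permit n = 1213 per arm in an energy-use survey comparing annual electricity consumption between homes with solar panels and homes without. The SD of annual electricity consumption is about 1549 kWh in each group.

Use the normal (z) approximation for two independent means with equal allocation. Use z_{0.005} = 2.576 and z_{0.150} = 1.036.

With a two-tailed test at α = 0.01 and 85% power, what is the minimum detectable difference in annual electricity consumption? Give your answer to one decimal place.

Minimum detectable difference ≈ 227.2 kWh

δ = (z_{α/2} + z_β) · √((σ₁²+σ₂²)/n)
  = (2.576 + 1.036) · √(4798802/1213)
  = 3.612 · √3956.1
  = 3.612 · 62.8979
  = 227.1871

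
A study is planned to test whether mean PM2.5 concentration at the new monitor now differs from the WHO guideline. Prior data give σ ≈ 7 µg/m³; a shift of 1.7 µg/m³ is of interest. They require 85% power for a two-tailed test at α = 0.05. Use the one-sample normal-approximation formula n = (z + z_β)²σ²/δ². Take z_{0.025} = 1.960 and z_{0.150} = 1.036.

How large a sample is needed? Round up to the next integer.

n = (z_{α/2} + z_β)² · σ² / δ²
  = (1.960 + 1.036)² · 7² / 1.7²
  = 8.9760 · 49 / 2.89
  = 152.19
Round up → n = 153.

n = 153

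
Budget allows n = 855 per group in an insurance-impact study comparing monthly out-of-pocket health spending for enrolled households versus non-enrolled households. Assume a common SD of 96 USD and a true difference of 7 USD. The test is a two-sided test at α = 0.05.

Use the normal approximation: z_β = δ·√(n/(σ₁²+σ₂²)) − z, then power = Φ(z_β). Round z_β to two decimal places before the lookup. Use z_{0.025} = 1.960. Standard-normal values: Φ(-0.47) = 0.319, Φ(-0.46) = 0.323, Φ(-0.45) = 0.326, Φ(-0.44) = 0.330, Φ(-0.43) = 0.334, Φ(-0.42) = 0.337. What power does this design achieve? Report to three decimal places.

z_β = δ·√(n/(σ₁²+σ₂²)) − z_{α/2}
    = 7 · √(855/18432) − 1.960
    = 7 · 0.21538 − 1.960
    = 1.5076 − 1.960 = -0.4524 → -0.45
Power = Φ(-0.45) = 0.326.

Power ≈ 0.326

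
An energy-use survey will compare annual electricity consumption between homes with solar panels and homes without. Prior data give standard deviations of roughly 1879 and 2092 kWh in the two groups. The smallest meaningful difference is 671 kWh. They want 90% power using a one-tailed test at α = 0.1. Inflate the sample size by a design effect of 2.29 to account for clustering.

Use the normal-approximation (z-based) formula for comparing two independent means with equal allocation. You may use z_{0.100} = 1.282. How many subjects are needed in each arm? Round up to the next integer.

n = 265 per group

n = (z_α + z_β)² · (σ₁² + σ₂²) / δ²
  = (1.282 + 1.282)² · (1879² + 2092² = 7907105) / 671²
  = 6.5741 · 7907105 / 450241
  = 115.45
Design effect: 2.29 × 115.45 = 264.39.
Round up → n = 265 per group.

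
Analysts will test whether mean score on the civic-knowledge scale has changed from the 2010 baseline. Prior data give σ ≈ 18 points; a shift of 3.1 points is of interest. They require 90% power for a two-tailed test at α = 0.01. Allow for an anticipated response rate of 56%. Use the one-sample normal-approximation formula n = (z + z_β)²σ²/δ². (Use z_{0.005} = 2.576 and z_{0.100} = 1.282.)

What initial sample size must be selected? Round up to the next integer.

n = (z_{α/2} + z_β)² · σ² / δ²
  = (2.576 + 1.282)² · 18² / 3.1²
  = 14.8842 · 324 / 9.61
  = 501.82
Adjust for 56% response: 501.82 / 0.56 = 896.10.
Round up → n = 897.

n = 897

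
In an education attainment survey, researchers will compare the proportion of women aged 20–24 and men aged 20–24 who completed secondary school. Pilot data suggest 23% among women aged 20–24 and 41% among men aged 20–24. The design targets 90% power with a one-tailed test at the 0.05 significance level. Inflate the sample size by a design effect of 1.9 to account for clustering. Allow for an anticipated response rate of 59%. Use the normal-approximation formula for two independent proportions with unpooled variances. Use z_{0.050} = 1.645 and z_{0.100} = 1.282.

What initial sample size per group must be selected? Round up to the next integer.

n = 357 per group

n = (z_α + z_β)² · [p₁(1−p₁) + p₂(1−p₂)] / (p₁ − p₂)²
  = (1.645 + 1.282)² · (0.23·0.77 + 0.41·0.59) / (-0.18)²
  = (2.927)² · (0.1771 + 0.2419) / 0.0324
  = 8.5673 · 0.4190 / 0.0324
  = 110.79
Design effect: 1.9 × 110.79 = 210.51.
Adjust for 59% response: 210.51 / 0.59 = 356.79.
Round up → n = 357 per group.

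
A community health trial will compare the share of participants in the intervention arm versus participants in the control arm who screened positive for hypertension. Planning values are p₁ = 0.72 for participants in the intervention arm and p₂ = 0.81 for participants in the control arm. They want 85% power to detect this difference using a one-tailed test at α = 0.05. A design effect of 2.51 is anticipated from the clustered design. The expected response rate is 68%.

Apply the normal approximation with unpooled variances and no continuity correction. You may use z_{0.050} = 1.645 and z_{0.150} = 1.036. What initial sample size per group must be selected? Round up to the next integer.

n = 1165 per group

n = (z_α + z_β)² · [p₁(1−p₁) + p₂(1−p₂)] / (p₁ − p₂)²
  = (1.645 + 1.036)² · (0.72·0.28 + 0.81·0.19) / (-0.09)²
  = (2.681)² · (0.2016 + 0.1539) / 0.0081
  = 7.1878 · 0.3555 / 0.0081
  = 315.46
Design effect: 2.51 × 315.46 = 791.81.
Adjust for 68% response: 791.81 / 0.68 = 1164.43.
Round up → n = 1165 per group.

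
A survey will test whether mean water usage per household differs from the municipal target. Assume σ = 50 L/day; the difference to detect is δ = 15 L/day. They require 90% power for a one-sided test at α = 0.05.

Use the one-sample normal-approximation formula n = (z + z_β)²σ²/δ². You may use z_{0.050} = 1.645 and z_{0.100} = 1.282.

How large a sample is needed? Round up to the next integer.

n = 96

n = (z_α + z_β)² · σ² / δ²
  = (1.645 + 1.282)² · 50² / 15²
  = 8.5673 · 2500 / 225
  = 95.19
Round up → n = 96.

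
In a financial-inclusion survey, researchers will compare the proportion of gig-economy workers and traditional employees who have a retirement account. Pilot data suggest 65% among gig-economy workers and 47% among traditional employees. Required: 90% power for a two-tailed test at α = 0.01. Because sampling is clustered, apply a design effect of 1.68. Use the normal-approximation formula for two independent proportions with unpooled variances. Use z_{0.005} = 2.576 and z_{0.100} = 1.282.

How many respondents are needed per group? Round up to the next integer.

n = (z_{α/2} + z_β)² · [p₁(1−p₁) + p₂(1−p₂)] / (p₁ − p₂)²
  = (2.576 + 1.282)² · (0.65·0.35 + 0.47·0.53) / (0.18)²
  = (3.858)² · (0.2275 + 0.2491) / 0.0324
  = 14.8842 · 0.4766 / 0.0324
  = 218.94
Design effect: 1.68 × 218.94 = 367.83.
Round up → n = 368 per group.

n = 368 per group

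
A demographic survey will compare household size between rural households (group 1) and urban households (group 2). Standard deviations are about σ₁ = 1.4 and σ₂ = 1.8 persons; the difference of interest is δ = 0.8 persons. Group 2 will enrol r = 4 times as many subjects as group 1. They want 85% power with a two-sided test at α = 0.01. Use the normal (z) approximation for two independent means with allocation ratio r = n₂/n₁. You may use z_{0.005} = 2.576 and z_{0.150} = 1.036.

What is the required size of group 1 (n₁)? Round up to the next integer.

n₁ = 57

n₁ = (z_{α/2} + z_β)² · (σ₁² + σ₂²/r) / δ²
   = (2.576 + 1.036)² · (1.4² + 1.8²/4) / 0.8²
   = 13.0465 · (1.96 + 0.81) / 0.64
   = 13.0465 · 2.77 / 0.64
   = 56.47
Round up → n₁ = 57; n₂ = r·n₁ = 4 × 57 = 228.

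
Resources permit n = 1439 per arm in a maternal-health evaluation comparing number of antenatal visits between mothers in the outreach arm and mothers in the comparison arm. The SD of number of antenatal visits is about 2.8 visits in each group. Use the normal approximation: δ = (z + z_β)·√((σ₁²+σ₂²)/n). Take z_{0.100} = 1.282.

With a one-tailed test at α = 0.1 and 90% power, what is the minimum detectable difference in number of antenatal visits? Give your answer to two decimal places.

δ = (z_α + z_β) · √((σ₁²+σ₂²)/n)
  = (1.282 + 1.282) · √(15.68/1439)
  = 2.564 · √0.0109
  = 2.564 · 0.1044
  = 0.2676

Minimum detectable difference ≈ 0.27 visits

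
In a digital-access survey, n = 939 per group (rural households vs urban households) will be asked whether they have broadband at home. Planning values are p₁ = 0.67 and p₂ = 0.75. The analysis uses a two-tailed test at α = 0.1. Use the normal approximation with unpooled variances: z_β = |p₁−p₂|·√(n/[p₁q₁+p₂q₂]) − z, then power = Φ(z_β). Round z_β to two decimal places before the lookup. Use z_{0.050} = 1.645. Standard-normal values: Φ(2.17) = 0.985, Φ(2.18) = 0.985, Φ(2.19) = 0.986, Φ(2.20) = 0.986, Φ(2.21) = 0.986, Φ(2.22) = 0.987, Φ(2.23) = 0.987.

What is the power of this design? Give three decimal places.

z_β = |p₁−p₂|·√(n/[p₁q₁+p₂q₂]) − z_{α/2}
    = 0.08 · √(939/0.4086) − 1.645
    = 0.08 · 47.9384 − 1.645
    = 3.8351 − 1.645 = 2.1901 → 2.19
Power = Φ(2.19) = 0.986.

Power ≈ 0.986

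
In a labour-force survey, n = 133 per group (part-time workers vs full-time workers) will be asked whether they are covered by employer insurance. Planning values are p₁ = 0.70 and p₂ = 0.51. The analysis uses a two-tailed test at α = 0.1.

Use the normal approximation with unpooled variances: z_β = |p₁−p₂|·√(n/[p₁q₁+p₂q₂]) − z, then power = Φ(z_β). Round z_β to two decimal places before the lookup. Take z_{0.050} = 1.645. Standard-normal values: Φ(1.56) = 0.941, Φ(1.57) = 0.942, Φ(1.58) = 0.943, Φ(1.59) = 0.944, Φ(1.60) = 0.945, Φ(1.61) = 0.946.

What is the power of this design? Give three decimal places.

z_β = |p₁−p₂|·√(n/[p₁q₁+p₂q₂]) − z_{α/2}
    = 0.19 · √(133/0.4599) − 1.645
    = 0.19 · 17.0057 − 1.645
    = 3.2311 − 1.645 = 1.5861 → 1.59
Power = Φ(1.59) = 0.944.

Power ≈ 0.944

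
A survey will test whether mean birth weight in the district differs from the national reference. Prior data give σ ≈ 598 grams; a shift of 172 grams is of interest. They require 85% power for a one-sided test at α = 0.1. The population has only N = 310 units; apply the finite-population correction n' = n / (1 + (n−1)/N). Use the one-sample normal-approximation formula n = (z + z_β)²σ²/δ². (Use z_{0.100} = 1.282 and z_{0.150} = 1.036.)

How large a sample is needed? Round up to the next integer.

n = (z_α + z_β)² · σ² / δ²
  = (1.282 + 1.036)² · 598² / 172²
  = 5.3731 · 357604 / 29584
  = 64.95
Finite-population correction (N = 310): 64.95 / (1 + (64.95 − 1)/310) = 53.84.
Round up → n = 54.

n = 54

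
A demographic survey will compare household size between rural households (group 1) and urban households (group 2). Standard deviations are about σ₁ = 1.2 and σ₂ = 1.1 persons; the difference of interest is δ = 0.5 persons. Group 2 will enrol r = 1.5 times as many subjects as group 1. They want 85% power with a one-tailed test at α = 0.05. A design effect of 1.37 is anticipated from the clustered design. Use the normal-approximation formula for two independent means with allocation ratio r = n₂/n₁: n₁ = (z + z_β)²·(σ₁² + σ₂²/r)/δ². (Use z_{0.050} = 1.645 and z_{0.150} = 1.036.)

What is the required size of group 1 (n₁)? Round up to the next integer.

n₁ = 89

n₁ = (z_α + z_β)² · (σ₁² + σ₂²/r) / δ²
   = (1.645 + 1.036)² · (1.2² + 1.1²/1.5) / 0.5²
   = 7.1878 · (1.44 + 0.80667) / 0.25
   = 7.1878 · 2.2467 / 0.25
   = 64.59
Design effect: 1.37 × 64.59 = 88.49.
Round up → n₁ = 89; n₂ = r·n₁ = 1.5 × 89 = 134.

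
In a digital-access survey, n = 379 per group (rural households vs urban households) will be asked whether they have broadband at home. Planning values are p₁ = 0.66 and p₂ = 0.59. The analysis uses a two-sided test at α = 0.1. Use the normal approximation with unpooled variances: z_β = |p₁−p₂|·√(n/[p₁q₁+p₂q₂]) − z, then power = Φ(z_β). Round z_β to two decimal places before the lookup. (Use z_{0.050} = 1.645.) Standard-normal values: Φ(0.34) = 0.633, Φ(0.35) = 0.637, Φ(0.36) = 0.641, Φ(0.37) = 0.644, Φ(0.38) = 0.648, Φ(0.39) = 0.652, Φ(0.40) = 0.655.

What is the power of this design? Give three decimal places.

z_β = |p₁−p₂|·√(n/[p₁q₁+p₂q₂]) − z_{α/2}
    = 0.07 · √(379/0.4663) − 1.645
    = 0.07 · 28.5093 − 1.645
    = 1.9957 − 1.645 = 0.3507 → 0.35
Power = Φ(0.35) = 0.637.

Power ≈ 0.637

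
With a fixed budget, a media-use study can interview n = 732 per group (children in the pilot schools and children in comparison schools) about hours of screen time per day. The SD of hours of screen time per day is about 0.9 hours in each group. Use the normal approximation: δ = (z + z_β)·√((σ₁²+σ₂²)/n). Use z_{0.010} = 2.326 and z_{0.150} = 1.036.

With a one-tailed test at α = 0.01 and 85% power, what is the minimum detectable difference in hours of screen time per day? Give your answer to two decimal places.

δ = (z_α + z_β) · √((σ₁²+σ₂²)/n)
  = (2.326 + 1.036) · √(1.62/732)
  = 3.362 · √0.00221
  = 3.362 · 0.0470
  = 0.1582

Minimum detectable difference ≈ 0.16 hours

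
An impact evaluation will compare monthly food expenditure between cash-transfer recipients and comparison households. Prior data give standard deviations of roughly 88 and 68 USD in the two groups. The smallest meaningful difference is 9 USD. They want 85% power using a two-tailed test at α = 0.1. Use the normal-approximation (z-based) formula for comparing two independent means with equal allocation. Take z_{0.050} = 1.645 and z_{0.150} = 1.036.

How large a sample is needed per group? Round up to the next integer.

n = (z_{α/2} + z_β)² · (σ₁² + σ₂²) / δ²
  = (1.645 + 1.036)² · (88² + 68² = 12368) / 9²
  = 7.1878 · 12368 / 81
  = 1097.51
Round up → n = 1098 per group.

n = 1098 per group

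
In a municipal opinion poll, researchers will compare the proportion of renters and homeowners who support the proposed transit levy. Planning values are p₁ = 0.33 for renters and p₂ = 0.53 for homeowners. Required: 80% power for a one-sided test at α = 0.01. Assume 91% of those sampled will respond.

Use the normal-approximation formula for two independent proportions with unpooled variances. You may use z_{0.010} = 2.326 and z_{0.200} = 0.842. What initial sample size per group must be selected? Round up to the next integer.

n = (z_α + z_β)² · [p₁(1−p₁) + p₂(1−p₂)] / (p₁ − p₂)²
  = (2.326 + 0.842)² · (0.33·0.67 + 0.53·0.47) / (-0.20)²
  = (3.168)² · (0.2211 + 0.2491) / 0.0400
  = 10.0362 · 0.4702 / 0.0400
  = 117.98
Adjust for 91% response: 117.98 / 0.91 = 129.64.
Round up → n = 130 per group.

n = 130 per group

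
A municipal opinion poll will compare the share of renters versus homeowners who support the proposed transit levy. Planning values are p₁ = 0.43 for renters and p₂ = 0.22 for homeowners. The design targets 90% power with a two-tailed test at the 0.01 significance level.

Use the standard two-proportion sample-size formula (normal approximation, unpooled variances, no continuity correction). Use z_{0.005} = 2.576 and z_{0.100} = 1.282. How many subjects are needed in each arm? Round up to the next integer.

n = (z_{α/2} + z_β)² · [p₁(1−p₁) + p₂(1−p₂)] / (p₁ − p₂)²
  = (2.576 + 1.282)² · (0.43·0.57 + 0.22·0.78) / (0.21)²
  = (3.858)² · (0.2451 + 0.1716) / 0.0441
  = 14.8842 · 0.4167 / 0.0441
  = 140.64
Round up → n = 141 per group.

n = 141 per group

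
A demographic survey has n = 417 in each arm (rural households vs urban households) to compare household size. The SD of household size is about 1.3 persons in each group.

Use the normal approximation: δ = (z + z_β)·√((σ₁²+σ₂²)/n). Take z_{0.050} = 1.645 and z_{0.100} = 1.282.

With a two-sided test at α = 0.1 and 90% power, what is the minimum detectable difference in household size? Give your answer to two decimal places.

δ = (z_{α/2} + z_β) · √((σ₁²+σ₂²)/n)
  = (1.645 + 1.282) · √(3.38/417)
  = 2.927 · √0.00811
  = 2.927 · 0.0900
  = 0.2635

Minimum detectable difference ≈ 0.26 persons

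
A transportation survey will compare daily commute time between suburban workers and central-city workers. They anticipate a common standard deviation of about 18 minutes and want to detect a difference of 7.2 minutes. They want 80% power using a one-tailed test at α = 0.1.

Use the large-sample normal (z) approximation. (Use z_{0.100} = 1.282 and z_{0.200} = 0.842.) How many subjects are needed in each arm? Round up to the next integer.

n = 57 per group

n = (z_α + z_β)² · (σ₁² + σ₂²) / δ²
  = (1.282 + 0.842)² · (2·18² = 648) / 7.2²
  = 4.5114 · 648 / 51.84
  = 56.39
Round up → n = 57 per group.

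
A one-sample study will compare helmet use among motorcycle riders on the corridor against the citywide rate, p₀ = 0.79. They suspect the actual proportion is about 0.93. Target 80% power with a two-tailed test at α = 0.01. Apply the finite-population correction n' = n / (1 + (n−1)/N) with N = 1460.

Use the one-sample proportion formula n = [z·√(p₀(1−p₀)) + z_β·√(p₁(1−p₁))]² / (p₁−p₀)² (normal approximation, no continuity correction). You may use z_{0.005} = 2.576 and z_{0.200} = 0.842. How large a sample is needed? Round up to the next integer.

n = [z_{α/2}·√(p₀q₀) + z_β·√(p₁q₁)]² / (p₁ − p₀)²
  = [2.576·√(0.79·0.21) + 0.842·√(0.93·0.07)]² / (0.14)²
  = [2.576·0.4073 + 0.842·0.2551]² / 0.0196
  = [1.2641]² / 0.0196
  = 81.52
Finite-population correction (N = 1460): 81.52 / (1 + (81.52 − 1)/1460) = 77.26.
Round up → n = 78.

n = 78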